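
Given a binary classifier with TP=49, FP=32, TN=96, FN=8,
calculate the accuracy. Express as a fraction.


Accuracy = (TP + TN) / (TP + TN + FP + FN) = (49 + 96) / 185 = 29/37.

29/37


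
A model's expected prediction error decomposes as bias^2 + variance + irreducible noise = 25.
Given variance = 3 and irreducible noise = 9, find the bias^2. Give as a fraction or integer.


Total error = bias^2 + variance + irreducible noise. So bias^2 = 25 - 3 - 9 = 13.

13


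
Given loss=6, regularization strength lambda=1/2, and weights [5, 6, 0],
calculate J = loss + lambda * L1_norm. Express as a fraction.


L1 norm = sum(|w|) = 11. J = 6 + 1/2 * 11 = 23/2.

23/2


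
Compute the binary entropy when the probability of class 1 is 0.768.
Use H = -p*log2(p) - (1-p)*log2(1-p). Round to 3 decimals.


H = -0.768*log2(0.768) - 0.232*log2(0.232) = 0.781.

0.781


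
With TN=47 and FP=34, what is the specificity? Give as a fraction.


Specificity = TN / (TN + FP) = 47 / 81 = 47/81.

47/81


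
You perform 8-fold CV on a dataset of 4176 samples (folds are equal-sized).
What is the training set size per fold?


Each validation fold has 4176/8 = 522 samples. Training set = 4176 - 522 = 3654.

3654


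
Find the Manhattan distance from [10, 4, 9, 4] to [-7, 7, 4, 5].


d = sum of absolute differences: |10--7|=17 + |4-7|=3 + |9-4|=5 + |4-5|=1 = 26.

26


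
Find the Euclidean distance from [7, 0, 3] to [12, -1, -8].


d = sqrt(sum of squared differences). (7-12)^2=25, (0--1)^2=1, (3--8)^2=121. Sum = 147.

sqrt(147)


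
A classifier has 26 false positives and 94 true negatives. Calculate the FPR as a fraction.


FPR = FP / (FP + TN) = 26 / 120 = 13/60.

13/60


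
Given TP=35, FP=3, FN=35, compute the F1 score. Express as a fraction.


Precision = 35/38 = 35/38. Recall = 35/70 = 1/2. F1 = 2*P*R/(P+R) = 35/54.

35/54


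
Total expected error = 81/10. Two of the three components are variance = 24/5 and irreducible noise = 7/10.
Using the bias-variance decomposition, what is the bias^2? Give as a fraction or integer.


Total error = bias^2 + variance + irreducible noise. So bias^2 = 81/10 - 24/5 - 7/10 = 13/5.

13/5


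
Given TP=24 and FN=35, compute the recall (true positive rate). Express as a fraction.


Recall = TP / (TP + FN) = 24 / 59 = 24/59.

24/59


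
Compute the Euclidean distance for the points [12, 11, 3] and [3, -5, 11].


d = sqrt(sum of squared differences). (12-3)^2=81, (11--5)^2=256, (3-11)^2=64. Sum = 401.

sqrt(401)


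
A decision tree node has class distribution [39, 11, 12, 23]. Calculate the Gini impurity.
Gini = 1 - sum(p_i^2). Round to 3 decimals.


Total = 85. Proportions: 39/85, 11/85, 12/85, 23/85. sum(p_i^2) = 0.3204. Gini = 1 - 0.3204 = 0.6796, which rounds to 0.680.

0.680


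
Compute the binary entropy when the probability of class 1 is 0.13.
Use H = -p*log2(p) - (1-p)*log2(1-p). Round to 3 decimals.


H = -0.13*log2(0.13) - 0.87*log2(0.87) = 0.557.

0.557


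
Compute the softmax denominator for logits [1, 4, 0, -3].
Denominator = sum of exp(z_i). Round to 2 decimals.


Denom = e^1=2.7183 + e^4=54.5982 + e^0=1.0000 + e^-3=0.0498. Sum = 58.3663, which rounds to 58.37.

58.37


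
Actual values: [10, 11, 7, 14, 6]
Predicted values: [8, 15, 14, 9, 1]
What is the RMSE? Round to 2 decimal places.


MSE = 23.8000. RMSE = sqrt(23.8000) = 4.88.

4.88


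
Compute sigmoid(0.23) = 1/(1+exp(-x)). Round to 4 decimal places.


sigma(0.23) = 1/(1+e^(-0.23)) = 1/(1+0.794534) = 1/1.794534 = 0.5572.

0.5572


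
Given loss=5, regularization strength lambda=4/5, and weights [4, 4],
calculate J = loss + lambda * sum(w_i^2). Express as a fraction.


L2 sq norm = sum(w^2) = 32. J = 5 + 4/5 * 32 = 153/5.

153/5


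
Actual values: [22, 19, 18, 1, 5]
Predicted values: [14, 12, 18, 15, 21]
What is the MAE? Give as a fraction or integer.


MAE = (1/5) * (|22-14|=8 + |19-12|=7 + |18-18|=0 + |1-15|=14 + |5-21|=16). Sum = 45. MAE = 9.

9


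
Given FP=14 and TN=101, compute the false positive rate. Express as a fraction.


FPR = FP / (FP + TN) = 14 / 115 = 14/115.

14/115


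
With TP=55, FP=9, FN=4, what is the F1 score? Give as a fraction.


Precision = 55/64 = 55/64. Recall = 55/59 = 55/59. F1 = 2*P*R/(P+R) = 110/123.

110/123


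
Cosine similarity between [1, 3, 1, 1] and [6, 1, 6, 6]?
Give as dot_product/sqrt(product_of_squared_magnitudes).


dot = 21. |a|^2 = 12, |b|^2 = 109. cos = 21/sqrt(1308).

21/sqrt(1308)


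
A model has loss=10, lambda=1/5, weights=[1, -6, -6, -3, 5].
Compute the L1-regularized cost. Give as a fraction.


L1 norm = sum(|w|) = 21. J = 10 + 1/5 * 21 = 71/5.

71/5


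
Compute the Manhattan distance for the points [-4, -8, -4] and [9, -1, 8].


d = sum of absolute differences: |-4-9|=13 + |-8--1|=7 + |-4-8|=12 = 32.

32


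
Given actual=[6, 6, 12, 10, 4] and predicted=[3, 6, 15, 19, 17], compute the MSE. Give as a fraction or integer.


MSE = (1/5) * ((6-3)^2=9 + (6-6)^2=0 + (12-15)^2=9 + (10-19)^2=81 + (4-17)^2=169). Sum = 268. MSE = 268/5.

268/5


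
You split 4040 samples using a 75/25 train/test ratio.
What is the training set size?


Test set = 4040 * 25% = 1010. Training set = 4040 - 1010 = 3030.

3030


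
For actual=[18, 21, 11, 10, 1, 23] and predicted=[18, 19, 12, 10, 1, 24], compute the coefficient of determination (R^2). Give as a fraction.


Mean(y) = 14. SS_res = 6. SS_tot = 340. R^2 = 1 - 6/(340) = 167/170.

167/170


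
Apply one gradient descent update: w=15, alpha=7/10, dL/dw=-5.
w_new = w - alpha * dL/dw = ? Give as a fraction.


w_new = 15 - 7/10 * -5 = 15 - -7/2 = 37/2.

37/2


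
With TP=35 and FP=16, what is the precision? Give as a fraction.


Precision = TP / (TP + FP) = 35 / 51 = 35/51.

35/51


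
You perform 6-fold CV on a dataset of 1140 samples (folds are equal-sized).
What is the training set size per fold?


Each validation fold has 1140/6 = 190 samples. Training set = 1140 - 190 = 950.

950


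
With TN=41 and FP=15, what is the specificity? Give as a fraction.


Specificity = TN / (TN + FP) = 41 / 56 = 41/56.

41/56


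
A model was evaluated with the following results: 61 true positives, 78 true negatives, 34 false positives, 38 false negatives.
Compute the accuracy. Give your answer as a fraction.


Accuracy = (TP + TN) / (TP + TN + FP + FN) = (61 + 78) / 211 = 139/211.

139/211


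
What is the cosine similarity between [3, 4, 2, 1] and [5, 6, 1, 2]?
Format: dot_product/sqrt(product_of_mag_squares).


dot = 43. |a|^2 = 30, |b|^2 = 66. cos = 43/sqrt(1980).

43/sqrt(1980)


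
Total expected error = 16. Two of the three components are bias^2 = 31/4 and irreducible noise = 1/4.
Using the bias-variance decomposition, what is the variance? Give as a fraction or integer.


Total error = bias^2 + variance + irreducible noise. So variance = 16 - 31/4 - 1/4 = 8.

8


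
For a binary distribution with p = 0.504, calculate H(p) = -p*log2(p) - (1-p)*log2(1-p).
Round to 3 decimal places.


H = -0.504*log2(0.504) - 0.496*log2(0.496) = 1.000.

1.000


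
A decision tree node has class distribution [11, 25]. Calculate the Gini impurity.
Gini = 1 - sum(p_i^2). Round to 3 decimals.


Total = 36. Proportions: 11/36, 25/36. sum(p_i^2) = 0.5756. Gini = 1 - 0.5756 = 0.4244, which rounds to 0.424.

0.424


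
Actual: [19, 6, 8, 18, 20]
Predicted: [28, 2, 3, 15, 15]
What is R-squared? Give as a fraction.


Mean(y) = 71/5. SS_res = 156. SS_tot = 884/5. R^2 = 1 - 156/(884/5) = 2/17.

2/17


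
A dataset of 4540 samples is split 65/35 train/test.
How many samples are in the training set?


Test set = 4540 * 35% = 1589. Training set = 4540 - 1589 = 2951.

2951


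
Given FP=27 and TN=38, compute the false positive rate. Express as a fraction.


FPR = FP / (FP + TN) = 27 / 65 = 27/65.

27/65


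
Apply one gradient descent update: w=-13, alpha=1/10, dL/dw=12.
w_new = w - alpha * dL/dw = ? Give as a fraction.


w_new = -13 - 1/10 * 12 = -13 - 6/5 = -71/5.

-71/5


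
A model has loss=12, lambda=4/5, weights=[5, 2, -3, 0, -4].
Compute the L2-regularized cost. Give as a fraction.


L2 sq norm = sum(w^2) = 54. J = 12 + 4/5 * 54 = 276/5.

276/5


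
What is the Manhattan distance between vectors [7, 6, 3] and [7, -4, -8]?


d = sum of absolute differences: |7-7|=0 + |6--4|=10 + |3--8|=11 = 21.

21


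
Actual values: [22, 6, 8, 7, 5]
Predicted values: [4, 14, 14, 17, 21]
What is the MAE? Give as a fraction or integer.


MAE = (1/5) * (|22-4|=18 + |6-14|=8 + |8-14|=6 + |7-17|=10 + |5-21|=16). Sum = 58. MAE = 58/5.

58/5


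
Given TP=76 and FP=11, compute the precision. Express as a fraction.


Precision = TP / (TP + FP) = 76 / 87 = 76/87.

76/87


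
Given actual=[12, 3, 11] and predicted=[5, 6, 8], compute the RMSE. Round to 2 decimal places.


MSE = 22.3333. RMSE = sqrt(22.3333) = 4.73.

4.73


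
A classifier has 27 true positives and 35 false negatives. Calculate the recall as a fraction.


Recall = TP / (TP + FN) = 27 / 62 = 27/62.

27/62


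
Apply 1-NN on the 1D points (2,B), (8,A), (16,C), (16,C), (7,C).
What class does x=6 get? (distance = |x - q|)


Distances: |2-6|=4, |8-6|=2, |16-6|=10, |16-6|=10, |7-6|=1. 1 nearest: (7,C). Counts: {'C': 1}. Majority class: C.

C


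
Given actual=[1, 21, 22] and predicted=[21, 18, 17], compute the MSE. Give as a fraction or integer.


MSE = (1/3) * ((1-21)^2=400 + (21-18)^2=9 + (22-17)^2=25). Sum = 434. MSE = 434/3.

434/3


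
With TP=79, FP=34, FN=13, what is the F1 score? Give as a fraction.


Precision = 79/113 = 79/113. Recall = 79/92 = 79/92. F1 = 2*P*R/(P+R) = 158/205.

158/205


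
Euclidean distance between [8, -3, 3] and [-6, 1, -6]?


d = sqrt(sum of squared differences). (8--6)^2=196, (-3-1)^2=16, (3--6)^2=81. Sum = 293.

sqrt(293)


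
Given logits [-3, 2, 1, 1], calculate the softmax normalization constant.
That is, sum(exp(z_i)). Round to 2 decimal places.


Denom = e^-3=0.0498 + e^2=7.3891 + e^1=2.7183 + e^1=2.7183. Sum = 12.8755, which rounds to 12.88.

12.88


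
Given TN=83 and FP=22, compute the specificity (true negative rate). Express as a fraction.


Specificity = TN / (TN + FP) = 83 / 105 = 83/105.

83/105


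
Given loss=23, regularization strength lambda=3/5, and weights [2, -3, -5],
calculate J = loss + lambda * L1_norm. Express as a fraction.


L1 norm = sum(|w|) = 10. J = 23 + 3/5 * 10 = 29.

29


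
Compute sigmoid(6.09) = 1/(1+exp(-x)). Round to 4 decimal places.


sigma(6.09) = 1/(1+e^(-6.09)) = 1/(1+0.002265) = 1/1.002265 = 0.9977.

0.9977


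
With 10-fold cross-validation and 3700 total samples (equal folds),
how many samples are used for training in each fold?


Each validation fold has 3700/10 = 370 samples. Training set = 3700 - 370 = 3330.

3330


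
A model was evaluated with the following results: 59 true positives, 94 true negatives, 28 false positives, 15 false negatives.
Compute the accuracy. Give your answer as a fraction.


Accuracy = (TP + TN) / (TP + TN + FP + FN) = (59 + 94) / 196 = 153/196.

153/196


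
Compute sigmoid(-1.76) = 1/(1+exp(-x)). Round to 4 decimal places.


sigma(-1.76) = 1/(1+e^(1.76)) = 1/(1+5.812437) = 1/6.812437 = 0.1468.

0.1468


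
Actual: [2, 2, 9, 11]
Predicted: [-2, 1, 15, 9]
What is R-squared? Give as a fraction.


Mean(y) = 6. SS_res = 57. SS_tot = 66. R^2 = 1 - 57/(66) = 3/22.

3/22


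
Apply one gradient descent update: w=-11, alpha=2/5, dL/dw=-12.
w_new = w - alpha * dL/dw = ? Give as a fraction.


w_new = -11 - 2/5 * -12 = -11 - -24/5 = -31/5.

-31/5


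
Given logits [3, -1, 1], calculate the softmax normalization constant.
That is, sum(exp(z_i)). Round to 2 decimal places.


Denom = e^3=20.0855 + e^-1=0.3679 + e^1=2.7183. Sum = 23.1717, which rounds to 23.17.

23.17


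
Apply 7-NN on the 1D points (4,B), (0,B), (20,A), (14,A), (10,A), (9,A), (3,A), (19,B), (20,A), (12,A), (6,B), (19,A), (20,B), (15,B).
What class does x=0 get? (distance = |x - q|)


Distances: |4-0|=4, |0-0|=0, |20-0|=20, |14-0|=14, |10-0|=10, |9-0|=9, |3-0|=3, |19-0|=19, |20-0|=20, |12-0|=12, |6-0|=6, |19-0|=19, |20-0|=20, |15-0|=15. 7 nearest: (0,B), (3,A), (4,B), (6,B), (9,A), (10,A), (12,A). Counts: {'B': 3, 'A': 4}. Majority class: A.

A


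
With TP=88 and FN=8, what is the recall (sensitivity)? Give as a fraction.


Recall = TP / (TP + FN) = 88 / 96 = 11/12.

11/12


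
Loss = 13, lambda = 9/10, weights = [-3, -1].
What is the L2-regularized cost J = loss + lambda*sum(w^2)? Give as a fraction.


L2 sq norm = sum(w^2) = 10. J = 13 + 9/10 * 10 = 22.

22


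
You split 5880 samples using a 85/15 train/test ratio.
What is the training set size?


Test set = 5880 * 15% = 882. Training set = 5880 - 882 = 4998.

4998


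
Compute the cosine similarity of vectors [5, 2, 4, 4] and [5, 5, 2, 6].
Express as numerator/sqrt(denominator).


dot = 67. |a|^2 = 61, |b|^2 = 90. cos = 67/sqrt(5490).

67/sqrt(5490)


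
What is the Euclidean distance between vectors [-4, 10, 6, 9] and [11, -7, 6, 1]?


d = sqrt(sum of squared differences). (-4-11)^2=225, (10--7)^2=289, (6-6)^2=0, (9-1)^2=64. Sum = 578.

sqrt(578)


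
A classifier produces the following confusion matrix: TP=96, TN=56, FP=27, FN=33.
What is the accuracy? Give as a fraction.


Accuracy = (TP + TN) / (TP + TN + FP + FN) = (96 + 56) / 212 = 38/53.

38/53


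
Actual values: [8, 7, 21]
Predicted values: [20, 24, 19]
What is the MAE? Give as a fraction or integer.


MAE = (1/3) * (|8-20|=12 + |7-24|=17 + |21-19|=2). Sum = 31. MAE = 31/3.

31/3


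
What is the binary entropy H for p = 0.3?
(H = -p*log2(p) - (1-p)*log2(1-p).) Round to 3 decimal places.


H = -0.3*log2(0.3) - 0.7*log2(0.7) = 0.881.

0.881


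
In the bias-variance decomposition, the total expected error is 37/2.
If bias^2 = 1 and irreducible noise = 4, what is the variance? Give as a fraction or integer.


Total error = bias^2 + variance + irreducible noise. So variance = 37/2 - 1 - 4 = 27/2.

27/2


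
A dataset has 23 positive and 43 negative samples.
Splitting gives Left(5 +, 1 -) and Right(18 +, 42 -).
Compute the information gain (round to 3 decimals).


H(parent) = 0.9327. H(left) = 0.6500, H(right) = 0.8813. Weighted = (6/66)*0.6500 + (60/66)*0.8813 = 0.8603. IG = 0.9327 - 0.8603 = 0.0724, which rounds to 0.072.

0.072


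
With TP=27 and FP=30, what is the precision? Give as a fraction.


Precision = TP / (TP + FP) = 27 / 57 = 9/19.

9/19


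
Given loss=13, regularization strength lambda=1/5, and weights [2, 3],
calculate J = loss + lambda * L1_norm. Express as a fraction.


L1 norm = sum(|w|) = 5. J = 13 + 1/5 * 5 = 14.

14


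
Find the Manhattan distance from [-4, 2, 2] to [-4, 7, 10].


d = sum of absolute differences: |-4--4|=0 + |2-7|=5 + |2-10|=8 = 13.

13


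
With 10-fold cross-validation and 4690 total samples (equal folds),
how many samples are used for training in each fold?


Each validation fold has 4690/10 = 469 samples. Training set = 4690 - 469 = 4221.

4221


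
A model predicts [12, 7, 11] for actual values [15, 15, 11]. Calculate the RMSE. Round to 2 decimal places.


MSE = 24.3333. RMSE = sqrt(24.3333) = 4.93.

4.93


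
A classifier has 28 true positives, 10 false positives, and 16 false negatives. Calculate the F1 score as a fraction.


Precision = 28/38 = 14/19. Recall = 28/44 = 7/11. F1 = 2*P*R/(P+R) = 28/41.

28/41


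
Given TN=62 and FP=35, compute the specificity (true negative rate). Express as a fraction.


Specificity = TN / (TN + FP) = 62 / 97 = 62/97.

62/97


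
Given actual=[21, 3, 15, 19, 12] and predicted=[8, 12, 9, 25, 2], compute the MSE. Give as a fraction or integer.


MSE = (1/5) * ((21-8)^2=169 + (3-12)^2=81 + (15-9)^2=36 + (19-25)^2=36 + (12-2)^2=100). Sum = 422. MSE = 422/5.

422/5


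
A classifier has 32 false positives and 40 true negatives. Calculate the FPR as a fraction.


FPR = FP / (FP + TN) = 32 / 72 = 4/9.

4/9


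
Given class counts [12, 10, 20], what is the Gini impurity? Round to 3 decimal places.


Total = 42. Proportions: 12/42, 10/42, 20/42. sum(p_i^2) = 0.3651. Gini = 1 - 0.3651 = 0.6349, which rounds to 0.635.

0.635


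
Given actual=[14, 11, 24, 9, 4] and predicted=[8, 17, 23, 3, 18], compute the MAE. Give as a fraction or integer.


MAE = (1/5) * (|14-8|=6 + |11-17|=6 + |24-23|=1 + |9-3|=6 + |4-18|=14). Sum = 33. MAE = 33/5.

33/5


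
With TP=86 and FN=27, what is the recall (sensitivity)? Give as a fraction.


Recall = TP / (TP + FN) = 86 / 113 = 86/113.

86/113


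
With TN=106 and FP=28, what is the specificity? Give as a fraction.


Specificity = TN / (TN + FP) = 106 / 134 = 53/67.

53/67


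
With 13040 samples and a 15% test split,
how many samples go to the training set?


Test set = 13040 * 15% = 1956. Training set = 13040 - 1956 = 11084.

11084


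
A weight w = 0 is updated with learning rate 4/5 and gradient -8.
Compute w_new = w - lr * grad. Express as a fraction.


w_new = 0 - 4/5 * -8 = 0 - -32/5 = 32/5.

32/5


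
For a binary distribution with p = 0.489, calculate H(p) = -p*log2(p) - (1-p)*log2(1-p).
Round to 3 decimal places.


H = -0.489*log2(0.489) - 0.511*log2(0.511) = 1.000.

1.000


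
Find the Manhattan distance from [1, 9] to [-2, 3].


d = sum of absolute differences: |1--2|=3 + |9-3|=6 = 9.

9


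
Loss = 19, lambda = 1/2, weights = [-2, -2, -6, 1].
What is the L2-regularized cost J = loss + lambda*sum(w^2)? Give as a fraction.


L2 sq norm = sum(w^2) = 45. J = 19 + 1/2 * 45 = 83/2.

83/2


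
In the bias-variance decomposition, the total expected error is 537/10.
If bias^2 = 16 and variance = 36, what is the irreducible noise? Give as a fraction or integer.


Total error = bias^2 + variance + irreducible noise. So irreducible noise = 537/10 - 16 - 36 = 17/10.

17/10


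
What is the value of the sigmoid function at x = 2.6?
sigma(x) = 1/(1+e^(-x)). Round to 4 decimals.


sigma(2.6) = 1/(1+e^(-2.6)) = 1/(1+0.074274) = 1/1.074274 = 0.9309.

0.9309


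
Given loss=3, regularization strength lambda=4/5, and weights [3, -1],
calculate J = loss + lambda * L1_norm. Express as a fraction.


L1 norm = sum(|w|) = 4. J = 3 + 4/5 * 4 = 31/5.

31/5


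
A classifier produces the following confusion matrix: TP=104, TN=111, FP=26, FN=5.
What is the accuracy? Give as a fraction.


Accuracy = (TP + TN) / (TP + TN + FP + FN) = (104 + 111) / 246 = 215/246.

215/246


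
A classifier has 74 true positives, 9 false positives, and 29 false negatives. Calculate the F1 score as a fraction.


Precision = 74/83 = 74/83. Recall = 74/103 = 74/103. F1 = 2*P*R/(P+R) = 74/93.

74/93


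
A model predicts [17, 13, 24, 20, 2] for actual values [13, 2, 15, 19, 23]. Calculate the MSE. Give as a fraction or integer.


MSE = (1/5) * ((13-17)^2=16 + (2-13)^2=121 + (15-24)^2=81 + (19-20)^2=1 + (23-2)^2=441). Sum = 660. MSE = 132.

132


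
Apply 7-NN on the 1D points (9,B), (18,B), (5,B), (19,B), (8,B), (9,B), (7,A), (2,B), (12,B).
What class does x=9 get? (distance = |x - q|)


Distances: |9-9|=0, |18-9|=9, |5-9|=4, |19-9|=10, |8-9|=1, |9-9|=0, |7-9|=2, |2-9|=7, |12-9|=3. 7 nearest: (9,B), (9,B), (8,B), (7,A), (12,B), (5,B), (2,B). Counts: {'B': 6, 'A': 1}. Majority class: B.

B


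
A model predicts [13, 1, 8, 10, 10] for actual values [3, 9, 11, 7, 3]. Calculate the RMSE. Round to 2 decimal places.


MSE = 46.2000. RMSE = sqrt(46.2000) = 6.80.

6.80


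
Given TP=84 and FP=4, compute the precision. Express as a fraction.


Precision = TP / (TP + FP) = 84 / 88 = 21/22.

21/22


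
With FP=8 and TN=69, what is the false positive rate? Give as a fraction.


FPR = FP / (FP + TN) = 8 / 77 = 8/77.

8/77


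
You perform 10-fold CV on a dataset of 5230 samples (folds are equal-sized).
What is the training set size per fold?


Each validation fold has 5230/10 = 523 samples. Training set = 5230 - 523 = 4707.

4707


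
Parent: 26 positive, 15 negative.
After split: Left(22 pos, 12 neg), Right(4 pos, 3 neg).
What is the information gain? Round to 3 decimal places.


H(parent) = 0.9474. H(left) = 0.9367, H(right) = 0.9852. Weighted = (34/41)*0.9367 + (7/41)*0.9852 = 0.9450. IG = 0.9474 - 0.9450 = 0.0024, which rounds to 0.002.

0.002


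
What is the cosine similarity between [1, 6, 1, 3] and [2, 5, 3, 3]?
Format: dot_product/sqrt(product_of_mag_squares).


dot = 44. |a|^2 = 47, |b|^2 = 47. cos = 44/sqrt(2209).

44/sqrt(2209)


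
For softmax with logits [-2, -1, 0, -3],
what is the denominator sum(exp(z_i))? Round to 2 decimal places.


Denom = e^-2=0.1353 + e^-1=0.3679 + e^0=1.0000 + e^-3=0.0498. Sum = 1.5530, which rounds to 1.55.

1.55


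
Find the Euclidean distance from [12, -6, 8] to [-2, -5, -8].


d = sqrt(sum of squared differences). (12--2)^2=196, (-6--5)^2=1, (8--8)^2=256. Sum = 453.

sqrt(453)


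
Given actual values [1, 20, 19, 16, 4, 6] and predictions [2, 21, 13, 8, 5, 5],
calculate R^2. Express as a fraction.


Mean(y) = 11. SS_res = 104. SS_tot = 344. R^2 = 1 - 104/(344) = 30/43.

30/43


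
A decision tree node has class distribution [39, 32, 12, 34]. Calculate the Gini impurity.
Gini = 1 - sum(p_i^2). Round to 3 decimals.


Total = 117. Proportions: 39/117, 32/117, 12/117, 34/117. sum(p_i^2) = 0.2809. Gini = 1 - 0.2809 = 0.7191, which rounds to 0.719.

0.719


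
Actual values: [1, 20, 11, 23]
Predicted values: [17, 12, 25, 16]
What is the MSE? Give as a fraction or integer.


MSE = (1/4) * ((1-17)^2=256 + (20-12)^2=64 + (11-25)^2=196 + (23-16)^2=49). Sum = 565. MSE = 565/4.

565/4


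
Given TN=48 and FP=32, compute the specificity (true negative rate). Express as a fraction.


Specificity = TN / (TN + FP) = 48 / 80 = 3/5.

3/5


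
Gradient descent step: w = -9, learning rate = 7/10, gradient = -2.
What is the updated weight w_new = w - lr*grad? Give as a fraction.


w_new = -9 - 7/10 * -2 = -9 - -7/5 = -38/5.

-38/5


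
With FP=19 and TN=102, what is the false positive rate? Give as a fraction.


FPR = FP / (FP + TN) = 19 / 121 = 19/121.

19/121


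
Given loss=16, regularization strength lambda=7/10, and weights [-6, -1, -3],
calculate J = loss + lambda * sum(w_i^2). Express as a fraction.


L2 sq norm = sum(w^2) = 46. J = 16 + 7/10 * 46 = 241/5.

241/5


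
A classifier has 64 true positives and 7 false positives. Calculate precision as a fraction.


Precision = TP / (TP + FP) = 64 / 71 = 64/71.

64/71


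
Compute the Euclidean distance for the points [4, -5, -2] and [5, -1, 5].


d = sqrt(sum of squared differences). (4-5)^2=1, (-5--1)^2=16, (-2-5)^2=49. Sum = 66.

sqrt(66)


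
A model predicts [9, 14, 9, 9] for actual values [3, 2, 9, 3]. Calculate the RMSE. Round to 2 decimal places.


MSE = 54.0000. RMSE = sqrt(54.0000) = 7.35.

7.35


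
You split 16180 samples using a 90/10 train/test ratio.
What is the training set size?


Test set = 16180 * 10% = 1618. Training set = 16180 - 1618 = 14562.

14562


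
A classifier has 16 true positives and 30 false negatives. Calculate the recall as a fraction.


Recall = TP / (TP + FN) = 16 / 46 = 8/23.

8/23


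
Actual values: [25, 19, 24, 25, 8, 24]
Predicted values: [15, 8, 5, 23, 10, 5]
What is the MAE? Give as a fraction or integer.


MAE = (1/6) * (|25-15|=10 + |19-8|=11 + |24-5|=19 + |25-23|=2 + |8-10|=2 + |24-5|=19). Sum = 63. MAE = 21/2.

21/2


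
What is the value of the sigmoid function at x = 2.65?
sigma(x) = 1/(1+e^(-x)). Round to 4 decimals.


sigma(2.65) = 1/(1+e^(-2.65)) = 1/(1+0.070651) = 1/1.070651 = 0.9340.

0.9340


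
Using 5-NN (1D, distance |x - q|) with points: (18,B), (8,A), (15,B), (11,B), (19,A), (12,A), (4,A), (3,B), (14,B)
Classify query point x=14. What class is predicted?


Distances: |18-14|=4, |8-14|=6, |15-14|=1, |11-14|=3, |19-14|=5, |12-14|=2, |4-14|=10, |3-14|=11, |14-14|=0. 5 nearest: (14,B), (15,B), (12,A), (11,B), (18,B). Counts: {'B': 4, 'A': 1}. Majority class: B.

B


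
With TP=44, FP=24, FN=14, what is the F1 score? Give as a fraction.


Precision = 44/68 = 11/17. Recall = 44/58 = 22/29. F1 = 2*P*R/(P+R) = 44/63.

44/63


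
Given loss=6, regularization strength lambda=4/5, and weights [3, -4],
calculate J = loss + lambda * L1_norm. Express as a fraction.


L1 norm = sum(|w|) = 7. J = 6 + 4/5 * 7 = 58/5.

58/5


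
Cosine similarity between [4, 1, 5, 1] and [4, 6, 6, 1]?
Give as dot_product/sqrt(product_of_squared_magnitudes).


dot = 53. |a|^2 = 43, |b|^2 = 89. cos = 53/sqrt(3827).

53/sqrt(3827)


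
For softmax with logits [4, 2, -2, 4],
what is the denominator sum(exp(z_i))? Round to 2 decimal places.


Denom = e^4=54.5982 + e^2=7.3891 + e^-2=0.1353 + e^4=54.5982. Sum = 116.7208, which rounds to 116.72.

116.72


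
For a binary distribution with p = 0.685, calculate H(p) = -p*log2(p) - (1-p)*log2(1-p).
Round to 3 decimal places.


H = -0.685*log2(0.685) - 0.315*log2(0.315) = 0.899.

0.899


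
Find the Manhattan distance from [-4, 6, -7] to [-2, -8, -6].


d = sum of absolute differences: |-4--2|=2 + |6--8|=14 + |-7--6|=1 = 17.

17


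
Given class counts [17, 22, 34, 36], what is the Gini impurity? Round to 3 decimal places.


Total = 109. Proportions: 17/109, 22/109, 34/109, 36/109. sum(p_i^2) = 0.2714. Gini = 1 - 0.2714 = 0.7286, which rounds to 0.729.

0.729


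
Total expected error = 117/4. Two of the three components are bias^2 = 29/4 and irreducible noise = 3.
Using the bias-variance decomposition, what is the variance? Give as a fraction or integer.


Total error = bias^2 + variance + irreducible noise. So variance = 117/4 - 29/4 - 3 = 19.

19


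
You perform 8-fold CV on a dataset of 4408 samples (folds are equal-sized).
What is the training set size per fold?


Each validation fold has 4408/8 = 551 samples. Training set = 4408 - 551 = 3857.

3857


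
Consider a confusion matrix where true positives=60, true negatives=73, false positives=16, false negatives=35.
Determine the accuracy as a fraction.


Accuracy = (TP + TN) / (TP + TN + FP + FN) = (60 + 73) / 184 = 133/184.

133/184


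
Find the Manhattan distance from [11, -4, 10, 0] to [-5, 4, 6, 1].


d = sum of absolute differences: |11--5|=16 + |-4-4|=8 + |10-6|=4 + |0-1|=1 = 29.

29


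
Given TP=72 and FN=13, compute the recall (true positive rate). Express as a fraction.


Recall = TP / (TP + FN) = 72 / 85 = 72/85.

72/85


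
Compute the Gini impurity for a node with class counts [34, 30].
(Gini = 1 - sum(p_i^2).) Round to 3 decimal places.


Total = 64. Proportions: 34/64, 30/64. sum(p_i^2) = 0.5020. Gini = 1 - 0.5020 = 0.4980, which rounds to 0.498.

0.498


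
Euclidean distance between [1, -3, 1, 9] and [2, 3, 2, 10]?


d = sqrt(sum of squared differences). (1-2)^2=1, (-3-3)^2=36, (1-2)^2=1, (9-10)^2=1. Sum = 39.

sqrt(39)


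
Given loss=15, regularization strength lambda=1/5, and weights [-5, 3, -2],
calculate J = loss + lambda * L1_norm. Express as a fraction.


L1 norm = sum(|w|) = 10. J = 15 + 1/5 * 10 = 17.

17


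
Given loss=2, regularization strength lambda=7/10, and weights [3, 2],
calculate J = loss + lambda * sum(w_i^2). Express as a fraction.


L2 sq norm = sum(w^2) = 13. J = 2 + 7/10 * 13 = 111/10.

111/10


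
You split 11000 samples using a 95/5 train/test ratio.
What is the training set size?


Test set = 11000 * 5% = 550. Training set = 11000 - 550 = 10450.

10450


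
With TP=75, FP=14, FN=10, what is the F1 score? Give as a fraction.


Precision = 75/89 = 75/89. Recall = 75/85 = 15/17. F1 = 2*P*R/(P+R) = 25/29.

25/29


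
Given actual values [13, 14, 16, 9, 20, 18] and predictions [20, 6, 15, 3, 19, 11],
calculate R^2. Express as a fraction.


Mean(y) = 15. SS_res = 200. SS_tot = 76. R^2 = 1 - 200/(76) = -31/19.

-31/19


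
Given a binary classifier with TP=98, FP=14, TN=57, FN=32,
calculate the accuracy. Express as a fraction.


Accuracy = (TP + TN) / (TP + TN + FP + FN) = (98 + 57) / 201 = 155/201.

155/201


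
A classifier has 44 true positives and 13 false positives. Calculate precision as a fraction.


Precision = TP / (TP + FP) = 44 / 57 = 44/57.

44/57


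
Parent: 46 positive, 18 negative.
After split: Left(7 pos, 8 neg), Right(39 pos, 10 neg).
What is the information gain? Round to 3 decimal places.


H(parent) = 0.8571. H(left) = 0.9968, H(right) = 0.7300. Weighted = (15/64)*0.9968 + (49/64)*0.7300 = 0.7925. IG = 0.8571 - 0.7925 = 0.0646, which rounds to 0.065.

0.065


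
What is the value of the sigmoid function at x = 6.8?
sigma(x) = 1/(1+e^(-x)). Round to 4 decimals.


sigma(6.8) = 1/(1+e^(-6.8)) = 1/(1+0.001114) = 1/1.001114 = 0.9989.

0.9989


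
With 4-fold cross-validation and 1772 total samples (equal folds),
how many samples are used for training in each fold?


Each validation fold has 1772/4 = 443 samples. Training set = 1772 - 443 = 1329.

1329


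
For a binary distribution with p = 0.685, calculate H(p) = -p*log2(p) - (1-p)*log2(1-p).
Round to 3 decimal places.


H = -0.685*log2(0.685) - 0.315*log2(0.315) = 0.899.

0.899


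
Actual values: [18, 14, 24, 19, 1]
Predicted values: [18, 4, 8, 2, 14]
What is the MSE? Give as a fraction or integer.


MSE = (1/5) * ((18-18)^2=0 + (14-4)^2=100 + (24-8)^2=256 + (19-2)^2=289 + (1-14)^2=169). Sum = 814. MSE = 814/5.

814/5


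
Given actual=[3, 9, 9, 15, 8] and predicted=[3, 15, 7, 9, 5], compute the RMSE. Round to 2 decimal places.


MSE = 17.0000. RMSE = sqrt(17.0000) = 4.12.

4.12


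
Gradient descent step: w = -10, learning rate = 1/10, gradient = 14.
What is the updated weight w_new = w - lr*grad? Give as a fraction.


w_new = -10 - 1/10 * 14 = -10 - 7/5 = -57/5.

-57/5


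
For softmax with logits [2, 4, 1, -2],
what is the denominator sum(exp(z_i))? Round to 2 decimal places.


Denom = e^2=7.3891 + e^4=54.5982 + e^1=2.7183 + e^-2=0.1353. Sum = 64.8409, which rounds to 64.84.

64.84


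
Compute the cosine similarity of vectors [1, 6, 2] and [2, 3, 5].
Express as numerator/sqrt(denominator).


dot = 30. |a|^2 = 41, |b|^2 = 38. cos = 30/sqrt(1558).

30/sqrt(1558)


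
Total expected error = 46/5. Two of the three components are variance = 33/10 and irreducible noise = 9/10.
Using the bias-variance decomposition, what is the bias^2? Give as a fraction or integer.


Total error = bias^2 + variance + irreducible noise. So bias^2 = 46/5 - 33/10 - 9/10 = 5.

5


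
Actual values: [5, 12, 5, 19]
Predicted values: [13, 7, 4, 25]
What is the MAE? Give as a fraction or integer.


MAE = (1/4) * (|5-13|=8 + |12-7|=5 + |5-4|=1 + |19-25|=6). Sum = 20. MAE = 5.

5


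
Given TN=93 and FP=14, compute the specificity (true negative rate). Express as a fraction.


Specificity = TN / (TN + FP) = 93 / 107 = 93/107.

93/107


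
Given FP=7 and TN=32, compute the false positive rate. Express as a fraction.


FPR = FP / (FP + TN) = 7 / 39 = 7/39.

7/39


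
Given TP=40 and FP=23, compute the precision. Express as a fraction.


Precision = TP / (TP + FP) = 40 / 63 = 40/63.

40/63


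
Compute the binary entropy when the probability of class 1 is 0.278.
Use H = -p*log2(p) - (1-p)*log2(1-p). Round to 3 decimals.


H = -0.278*log2(0.278) - 0.722*log2(0.722) = 0.853.

0.853


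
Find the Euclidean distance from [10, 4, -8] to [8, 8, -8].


d = sqrt(sum of squared differences). (10-8)^2=4, (4-8)^2=16, (-8--8)^2=0. Sum = 20.

sqrt(20)


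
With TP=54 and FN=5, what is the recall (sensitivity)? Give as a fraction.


Recall = TP / (TP + FN) = 54 / 59 = 54/59.

54/59


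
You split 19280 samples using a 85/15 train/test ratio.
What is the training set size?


Test set = 19280 * 15% = 2892. Training set = 19280 - 2892 = 16388.

16388


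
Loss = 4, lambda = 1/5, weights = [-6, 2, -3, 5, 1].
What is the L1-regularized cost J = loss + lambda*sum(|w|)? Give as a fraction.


L1 norm = sum(|w|) = 17. J = 4 + 1/5 * 17 = 37/5.

37/5


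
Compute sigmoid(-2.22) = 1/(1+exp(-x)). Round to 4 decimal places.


sigma(-2.22) = 1/(1+e^(2.22)) = 1/(1+9.207331) = 1/10.207331 = 0.0980.

0.0980


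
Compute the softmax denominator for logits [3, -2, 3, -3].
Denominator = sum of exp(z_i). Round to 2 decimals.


Denom = e^3=20.0855 + e^-2=0.1353 + e^3=20.0855 + e^-3=0.0498. Sum = 40.3561, which rounds to 40.36.

40.36


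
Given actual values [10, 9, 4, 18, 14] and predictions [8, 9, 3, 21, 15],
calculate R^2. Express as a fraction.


Mean(y) = 11. SS_res = 15. SS_tot = 112. R^2 = 1 - 15/(112) = 97/112.

97/112


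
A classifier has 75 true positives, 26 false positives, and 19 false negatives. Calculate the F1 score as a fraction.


Precision = 75/101 = 75/101. Recall = 75/94 = 75/94. F1 = 2*P*R/(P+R) = 10/13.

10/13


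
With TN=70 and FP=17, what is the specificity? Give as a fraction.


Specificity = TN / (TN + FP) = 70 / 87 = 70/87.

70/87


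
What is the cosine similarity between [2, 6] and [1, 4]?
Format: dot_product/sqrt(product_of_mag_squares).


dot = 26. |a|^2 = 40, |b|^2 = 17. cos = 26/sqrt(680).

26/sqrt(680)


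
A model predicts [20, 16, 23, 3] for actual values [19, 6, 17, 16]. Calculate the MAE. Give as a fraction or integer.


MAE = (1/4) * (|19-20|=1 + |6-16|=10 + |17-23|=6 + |16-3|=13). Sum = 30. MAE = 15/2.

15/2


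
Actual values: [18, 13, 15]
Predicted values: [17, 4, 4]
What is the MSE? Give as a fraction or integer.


MSE = (1/3) * ((18-17)^2=1 + (13-4)^2=81 + (15-4)^2=121). Sum = 203. MSE = 203/3.

203/3


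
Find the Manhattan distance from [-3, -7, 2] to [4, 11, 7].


d = sum of absolute differences: |-3-4|=7 + |-7-11|=18 + |2-7|=5 = 30.

30


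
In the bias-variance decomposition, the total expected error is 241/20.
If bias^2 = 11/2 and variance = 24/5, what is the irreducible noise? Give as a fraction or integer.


Total error = bias^2 + variance + irreducible noise. So irreducible noise = 241/20 - 11/2 - 24/5 = 7/4.

7/4


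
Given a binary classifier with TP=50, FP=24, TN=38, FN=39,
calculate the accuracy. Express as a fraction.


Accuracy = (TP + TN) / (TP + TN + FP + FN) = (50 + 38) / 151 = 88/151.

88/151


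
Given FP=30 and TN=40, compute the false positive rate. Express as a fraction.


FPR = FP / (FP + TN) = 30 / 70 = 3/7.

3/7


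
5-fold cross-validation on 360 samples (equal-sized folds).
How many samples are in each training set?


Each validation fold has 360/5 = 72 samples. Training set = 360 - 72 = 288.

288


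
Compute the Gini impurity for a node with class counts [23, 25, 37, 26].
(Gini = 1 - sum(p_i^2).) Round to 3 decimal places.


Total = 111. Proportions: 23/111, 25/111, 37/111, 26/111. sum(p_i^2) = 0.2596. Gini = 1 - 0.2596 = 0.7404, which rounds to 0.740.

0.740


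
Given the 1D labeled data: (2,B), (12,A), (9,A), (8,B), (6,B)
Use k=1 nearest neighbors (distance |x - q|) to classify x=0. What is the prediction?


Distances: |2-0|=2, |12-0|=12, |9-0|=9, |8-0|=8, |6-0|=6. 1 nearest: (2,B). Counts: {'B': 1}. Majority class: B.

B


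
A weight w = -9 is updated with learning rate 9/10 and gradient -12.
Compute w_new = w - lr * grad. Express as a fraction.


w_new = -9 - 9/10 * -12 = -9 - -54/5 = 9/5.

9/5


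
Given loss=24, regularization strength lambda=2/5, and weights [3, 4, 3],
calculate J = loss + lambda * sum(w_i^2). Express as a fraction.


L2 sq norm = sum(w^2) = 34. J = 24 + 2/5 * 34 = 188/5.

188/5


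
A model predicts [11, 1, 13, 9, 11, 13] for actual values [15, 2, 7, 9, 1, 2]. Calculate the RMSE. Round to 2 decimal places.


MSE = 45.6667. RMSE = sqrt(45.6667) = 6.76.

6.76


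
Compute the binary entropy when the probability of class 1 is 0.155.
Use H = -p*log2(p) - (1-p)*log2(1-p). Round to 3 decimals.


H = -0.155*log2(0.155) - 0.845*log2(0.845) = 0.622.

0.622


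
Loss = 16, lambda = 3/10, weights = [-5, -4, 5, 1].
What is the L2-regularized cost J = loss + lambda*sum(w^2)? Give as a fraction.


L2 sq norm = sum(w^2) = 67. J = 16 + 3/10 * 67 = 361/10.

361/10


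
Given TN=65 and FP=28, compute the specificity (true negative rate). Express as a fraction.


Specificity = TN / (TN + FP) = 65 / 93 = 65/93.

65/93


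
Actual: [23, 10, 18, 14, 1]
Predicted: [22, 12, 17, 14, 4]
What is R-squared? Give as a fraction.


Mean(y) = 66/5. SS_res = 15. SS_tot = 1394/5. R^2 = 1 - 15/(1394/5) = 1319/1394.

1319/1394


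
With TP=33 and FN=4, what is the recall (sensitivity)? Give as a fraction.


Recall = TP / (TP + FN) = 33 / 37 = 33/37.

33/37


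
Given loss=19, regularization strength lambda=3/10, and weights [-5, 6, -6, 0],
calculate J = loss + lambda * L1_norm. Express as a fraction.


L1 norm = sum(|w|) = 17. J = 19 + 3/10 * 17 = 241/10.

241/10


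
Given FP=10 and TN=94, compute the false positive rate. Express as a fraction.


FPR = FP / (FP + TN) = 10 / 104 = 5/52.

5/52


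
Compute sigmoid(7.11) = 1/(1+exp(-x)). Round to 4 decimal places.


sigma(7.11) = 1/(1+e^(-7.11)) = 1/(1+0.000817) = 1/1.000817 = 0.9992.

0.9992


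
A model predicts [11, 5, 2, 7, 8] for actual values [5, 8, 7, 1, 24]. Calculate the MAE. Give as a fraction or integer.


MAE = (1/5) * (|5-11|=6 + |8-5|=3 + |7-2|=5 + |1-7|=6 + |24-8|=16). Sum = 36. MAE = 36/5.

36/5


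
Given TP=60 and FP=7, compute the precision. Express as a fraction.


Precision = TP / (TP + FP) = 60 / 67 = 60/67.

60/67


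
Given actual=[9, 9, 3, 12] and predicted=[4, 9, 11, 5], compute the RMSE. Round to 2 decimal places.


MSE = 34.5000. RMSE = sqrt(34.5000) = 5.87.

5.87


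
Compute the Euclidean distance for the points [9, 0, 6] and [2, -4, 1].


d = sqrt(sum of squared differences). (9-2)^2=49, (0--4)^2=16, (6-1)^2=25. Sum = 90.

sqrt(90)


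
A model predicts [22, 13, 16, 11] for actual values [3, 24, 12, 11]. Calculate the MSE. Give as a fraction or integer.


MSE = (1/4) * ((3-22)^2=361 + (24-13)^2=121 + (12-16)^2=16 + (11-11)^2=0). Sum = 498. MSE = 249/2.

249/2


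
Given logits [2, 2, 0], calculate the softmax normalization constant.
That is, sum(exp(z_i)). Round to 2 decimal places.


Denom = e^2=7.3891 + e^2=7.3891 + e^0=1.0000. Sum = 15.7782, which rounds to 15.78.

15.78


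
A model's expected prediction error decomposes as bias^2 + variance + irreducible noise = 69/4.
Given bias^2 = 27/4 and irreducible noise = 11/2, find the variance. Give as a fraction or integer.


Total error = bias^2 + variance + irreducible noise. So variance = 69/4 - 27/4 - 11/2 = 5.

5


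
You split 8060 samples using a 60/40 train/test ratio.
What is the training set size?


Test set = 8060 * 40% = 3224. Training set = 8060 - 3224 = 4836.

4836


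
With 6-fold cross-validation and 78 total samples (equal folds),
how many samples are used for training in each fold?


Each validation fold has 78/6 = 13 samples. Training set = 78 - 13 = 65.

65


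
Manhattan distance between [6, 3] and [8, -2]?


d = sum of absolute differences: |6-8|=2 + |3--2|=5 = 7.

7


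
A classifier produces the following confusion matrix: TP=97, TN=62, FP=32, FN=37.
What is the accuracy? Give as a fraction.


Accuracy = (TP + TN) / (TP + TN + FP + FN) = (97 + 62) / 228 = 53/76.

53/76


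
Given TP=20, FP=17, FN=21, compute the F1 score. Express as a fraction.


Precision = 20/37 = 20/37. Recall = 20/41 = 20/41. F1 = 2*P*R/(P+R) = 20/39.

20/39
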